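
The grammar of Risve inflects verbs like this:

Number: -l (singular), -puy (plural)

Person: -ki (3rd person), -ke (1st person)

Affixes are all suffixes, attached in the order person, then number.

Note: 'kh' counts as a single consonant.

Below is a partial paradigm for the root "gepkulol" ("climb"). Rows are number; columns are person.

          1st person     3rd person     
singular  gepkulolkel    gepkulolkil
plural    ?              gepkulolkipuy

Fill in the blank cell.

gepkulolkepuy

Attach person 1st person -ke → gepkulolke.
Attach number plural -puy → gepkulolkepuy.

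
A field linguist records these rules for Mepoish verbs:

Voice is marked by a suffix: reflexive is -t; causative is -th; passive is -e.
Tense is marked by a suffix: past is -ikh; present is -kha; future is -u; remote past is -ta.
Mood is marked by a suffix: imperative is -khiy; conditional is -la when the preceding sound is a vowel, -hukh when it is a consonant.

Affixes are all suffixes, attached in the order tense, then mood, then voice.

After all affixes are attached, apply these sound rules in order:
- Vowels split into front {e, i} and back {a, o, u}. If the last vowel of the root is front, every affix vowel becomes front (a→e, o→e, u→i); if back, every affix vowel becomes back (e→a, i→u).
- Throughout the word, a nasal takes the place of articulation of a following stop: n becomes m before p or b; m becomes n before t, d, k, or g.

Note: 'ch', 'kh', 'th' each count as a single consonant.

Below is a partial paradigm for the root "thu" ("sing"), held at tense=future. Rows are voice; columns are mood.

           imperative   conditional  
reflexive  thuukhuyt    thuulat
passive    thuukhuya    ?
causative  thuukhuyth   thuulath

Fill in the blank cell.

thuulaa

Attach tense future -u → thuu.
Attach mood conditional -la (after vowel 'u') → thuula.
Attach voice passive -e → thuulae.
Apply vowel harmony: thuulae → thuulaa.
Nasal assimilation: no change.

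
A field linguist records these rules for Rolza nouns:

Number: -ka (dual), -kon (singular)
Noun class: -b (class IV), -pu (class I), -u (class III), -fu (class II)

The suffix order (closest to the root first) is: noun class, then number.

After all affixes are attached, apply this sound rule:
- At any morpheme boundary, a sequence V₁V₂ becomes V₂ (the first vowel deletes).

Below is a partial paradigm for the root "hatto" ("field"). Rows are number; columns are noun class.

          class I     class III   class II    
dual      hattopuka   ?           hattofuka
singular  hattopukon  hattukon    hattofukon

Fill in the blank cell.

hattuka

Attach noun class class III -u → hattou.
Attach number dual -ka → hattouka.
Apply vowel deletion: hattouka → hattuka.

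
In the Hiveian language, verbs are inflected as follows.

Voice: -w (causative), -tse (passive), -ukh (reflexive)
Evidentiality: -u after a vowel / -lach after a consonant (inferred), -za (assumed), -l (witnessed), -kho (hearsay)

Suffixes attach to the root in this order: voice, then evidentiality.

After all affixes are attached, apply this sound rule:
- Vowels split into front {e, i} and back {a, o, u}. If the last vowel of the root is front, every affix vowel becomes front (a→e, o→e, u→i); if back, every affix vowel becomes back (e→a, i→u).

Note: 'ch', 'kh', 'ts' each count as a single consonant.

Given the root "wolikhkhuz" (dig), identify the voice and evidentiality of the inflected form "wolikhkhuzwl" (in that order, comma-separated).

Segment: wolikhkhuz-w-l.
voice: -w → causative.
evidentiality: -l → witnessed.

causative, witnessed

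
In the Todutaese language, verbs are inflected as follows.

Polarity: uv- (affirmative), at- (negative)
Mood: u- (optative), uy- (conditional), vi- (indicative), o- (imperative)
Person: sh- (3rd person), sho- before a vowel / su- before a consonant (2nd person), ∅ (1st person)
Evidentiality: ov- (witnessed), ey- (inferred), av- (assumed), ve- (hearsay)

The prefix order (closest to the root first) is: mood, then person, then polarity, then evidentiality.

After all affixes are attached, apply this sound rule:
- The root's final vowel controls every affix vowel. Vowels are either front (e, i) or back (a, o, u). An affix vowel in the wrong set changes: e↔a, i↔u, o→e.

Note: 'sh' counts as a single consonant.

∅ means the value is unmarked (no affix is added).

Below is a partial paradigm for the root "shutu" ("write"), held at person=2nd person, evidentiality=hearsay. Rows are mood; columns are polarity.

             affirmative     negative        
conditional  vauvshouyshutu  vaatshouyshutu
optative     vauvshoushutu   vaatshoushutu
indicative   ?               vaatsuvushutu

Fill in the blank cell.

vauvsuvushutu

Attach mood indicative vi- → vishutu.
Attach person 2nd person su- (before consonant 'v') → suvishutu.
Attach polarity affirmative uv- → uvsuvishutu.
Attach evidentiality hearsay ve- → veuvsuvishutu.
Apply vowel harmony: veuvsuvishutu → vauvsuvushutu.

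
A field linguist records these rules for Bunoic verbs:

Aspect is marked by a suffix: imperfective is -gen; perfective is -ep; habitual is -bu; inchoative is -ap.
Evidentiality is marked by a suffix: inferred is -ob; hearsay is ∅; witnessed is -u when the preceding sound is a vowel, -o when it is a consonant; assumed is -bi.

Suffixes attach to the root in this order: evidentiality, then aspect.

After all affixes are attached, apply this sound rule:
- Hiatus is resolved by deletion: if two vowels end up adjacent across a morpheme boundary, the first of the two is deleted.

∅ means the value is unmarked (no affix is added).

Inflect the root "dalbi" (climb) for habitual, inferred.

Attach evidentiality inferred -ob → dalbiob.
Attach aspect habitual -bu → dalbiobbu.
Apply vowel deletion: dalbiobbu → dalbobbu.

dalbobbu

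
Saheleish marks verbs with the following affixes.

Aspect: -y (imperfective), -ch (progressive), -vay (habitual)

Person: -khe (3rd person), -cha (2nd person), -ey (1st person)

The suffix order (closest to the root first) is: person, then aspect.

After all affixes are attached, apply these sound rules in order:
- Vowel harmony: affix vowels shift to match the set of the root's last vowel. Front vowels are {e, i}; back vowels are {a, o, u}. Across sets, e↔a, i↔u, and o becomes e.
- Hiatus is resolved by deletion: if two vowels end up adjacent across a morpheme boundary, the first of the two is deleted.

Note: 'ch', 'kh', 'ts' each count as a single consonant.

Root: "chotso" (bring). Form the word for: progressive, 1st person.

Attach person 1st person -ey → chotsoey.
Attach aspect progressive -ch → chotsoeych.
Apply vowel harmony: chotsoeych → chotsoaych.
Apply vowel deletion: chotsoaych → chotsaych.

chotsaych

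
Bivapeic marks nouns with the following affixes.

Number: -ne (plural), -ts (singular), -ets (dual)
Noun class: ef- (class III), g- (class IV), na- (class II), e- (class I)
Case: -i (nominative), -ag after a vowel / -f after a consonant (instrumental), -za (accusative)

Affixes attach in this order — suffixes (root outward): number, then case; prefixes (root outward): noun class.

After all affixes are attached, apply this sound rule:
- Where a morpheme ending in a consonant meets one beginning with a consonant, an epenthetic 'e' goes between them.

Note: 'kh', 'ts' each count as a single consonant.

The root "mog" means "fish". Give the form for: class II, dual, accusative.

Attach number dual -ets → mogets.
Attach case accusative -za → mogetsza.
Attach noun class class II na- → namogetsza.
Apply epenthesis: namogetsza → namogetseza.

namogetseza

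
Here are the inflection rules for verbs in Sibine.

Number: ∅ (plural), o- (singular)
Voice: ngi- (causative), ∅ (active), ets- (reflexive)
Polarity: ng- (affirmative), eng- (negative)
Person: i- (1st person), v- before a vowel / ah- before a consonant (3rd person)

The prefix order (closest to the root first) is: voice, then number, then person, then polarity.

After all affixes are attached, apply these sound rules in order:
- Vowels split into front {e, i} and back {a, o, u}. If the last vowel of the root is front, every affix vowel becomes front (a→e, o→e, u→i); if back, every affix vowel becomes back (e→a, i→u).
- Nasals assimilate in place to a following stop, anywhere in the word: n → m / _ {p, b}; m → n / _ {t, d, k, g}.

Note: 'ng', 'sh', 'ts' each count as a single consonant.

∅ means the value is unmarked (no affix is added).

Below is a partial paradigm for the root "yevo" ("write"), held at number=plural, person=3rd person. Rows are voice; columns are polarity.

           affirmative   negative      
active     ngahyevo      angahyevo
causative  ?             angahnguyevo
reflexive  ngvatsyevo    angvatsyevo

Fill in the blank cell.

ngahnguyevo

Attach voice causative ngi- → ngiyevo.
number = plural: zero marking, form stays ngiyevo.
Attach person 3rd person ah- (before consonant 'ng') → ahngiyevo.
Attach polarity affirmative ng- → ngahngiyevo.
Apply vowel harmony: ngahngiyevo → ngahnguyevo.
Nasal assimilation: no change.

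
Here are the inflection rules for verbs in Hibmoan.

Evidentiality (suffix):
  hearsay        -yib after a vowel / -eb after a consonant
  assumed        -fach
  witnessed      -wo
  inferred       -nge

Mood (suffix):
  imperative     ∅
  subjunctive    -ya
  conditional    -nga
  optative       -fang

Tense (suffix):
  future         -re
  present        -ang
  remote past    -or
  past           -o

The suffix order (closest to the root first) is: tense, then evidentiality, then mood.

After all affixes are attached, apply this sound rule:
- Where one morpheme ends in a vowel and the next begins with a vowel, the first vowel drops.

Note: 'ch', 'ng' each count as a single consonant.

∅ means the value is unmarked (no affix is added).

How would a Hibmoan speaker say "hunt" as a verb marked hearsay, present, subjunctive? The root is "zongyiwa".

Attach tense present -ang → zongyiwaang.
Attach evidentiality hearsay -eb (after consonant 'ng') → zongyiwaangeb.
Attach mood subjunctive -ya → zongyiwaangebya.
Apply vowel deletion: zongyiwaangebya → zongyiwangebya.

zongyiwangebya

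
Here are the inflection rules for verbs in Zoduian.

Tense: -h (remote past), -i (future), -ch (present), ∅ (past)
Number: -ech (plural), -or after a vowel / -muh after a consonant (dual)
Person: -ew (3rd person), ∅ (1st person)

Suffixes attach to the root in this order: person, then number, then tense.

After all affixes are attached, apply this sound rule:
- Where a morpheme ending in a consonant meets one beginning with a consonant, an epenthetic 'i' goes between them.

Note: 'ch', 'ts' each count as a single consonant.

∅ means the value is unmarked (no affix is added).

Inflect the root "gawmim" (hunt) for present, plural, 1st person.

gawmimechich

person = 1st person: zero marking, form stays gawmim.
Attach number plural -ech → gawmimech.
Attach tense present -ch → gawmimechch.
Apply epenthesis: gawmimechch → gawmimechich.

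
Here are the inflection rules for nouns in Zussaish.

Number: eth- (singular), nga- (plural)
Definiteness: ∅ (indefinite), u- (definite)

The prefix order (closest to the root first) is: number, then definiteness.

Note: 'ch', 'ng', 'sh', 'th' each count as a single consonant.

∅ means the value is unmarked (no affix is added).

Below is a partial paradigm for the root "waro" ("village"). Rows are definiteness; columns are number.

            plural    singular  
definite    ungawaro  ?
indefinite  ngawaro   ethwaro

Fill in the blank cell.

Attach number singular eth- → ethwaro.
Attach definiteness definite u- → uethwaro.

uethwaro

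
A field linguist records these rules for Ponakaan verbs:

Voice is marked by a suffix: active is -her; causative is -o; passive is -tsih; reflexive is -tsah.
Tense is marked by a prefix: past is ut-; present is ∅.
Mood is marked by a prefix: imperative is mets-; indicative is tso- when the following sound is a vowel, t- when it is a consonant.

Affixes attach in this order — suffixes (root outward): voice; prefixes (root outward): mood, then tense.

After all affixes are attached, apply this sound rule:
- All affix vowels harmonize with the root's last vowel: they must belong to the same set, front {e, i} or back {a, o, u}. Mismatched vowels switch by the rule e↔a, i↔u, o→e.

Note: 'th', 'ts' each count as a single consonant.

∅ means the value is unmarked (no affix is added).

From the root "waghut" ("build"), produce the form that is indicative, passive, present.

Attach voice passive -tsih → waghuttsih.
Attach mood indicative t- (before consonant 'w') → twaghuttsih.
tense = present: zero marking, form stays twaghuttsih.
Apply vowel harmony: twaghuttsih → twaghuttsuh.

twaghuttsuh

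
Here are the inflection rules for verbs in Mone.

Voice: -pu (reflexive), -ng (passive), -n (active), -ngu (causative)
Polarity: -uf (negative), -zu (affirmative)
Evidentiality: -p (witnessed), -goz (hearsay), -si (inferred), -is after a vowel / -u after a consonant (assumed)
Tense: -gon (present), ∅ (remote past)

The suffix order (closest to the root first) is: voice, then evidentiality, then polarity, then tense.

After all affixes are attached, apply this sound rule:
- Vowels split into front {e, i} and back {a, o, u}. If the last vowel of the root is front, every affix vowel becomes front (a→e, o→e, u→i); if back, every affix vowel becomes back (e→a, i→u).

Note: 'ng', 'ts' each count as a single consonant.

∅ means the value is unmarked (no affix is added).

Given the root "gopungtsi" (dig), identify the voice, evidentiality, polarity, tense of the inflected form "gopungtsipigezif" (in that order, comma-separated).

reflexive, hearsay, negative, remote past

Segment: gopungtsi-pu-goz-uf.
voice: -pu → reflexive.
evidentiality: -goz → hearsay.
polarity: -uf → negative.
tense: ∅ → remote past.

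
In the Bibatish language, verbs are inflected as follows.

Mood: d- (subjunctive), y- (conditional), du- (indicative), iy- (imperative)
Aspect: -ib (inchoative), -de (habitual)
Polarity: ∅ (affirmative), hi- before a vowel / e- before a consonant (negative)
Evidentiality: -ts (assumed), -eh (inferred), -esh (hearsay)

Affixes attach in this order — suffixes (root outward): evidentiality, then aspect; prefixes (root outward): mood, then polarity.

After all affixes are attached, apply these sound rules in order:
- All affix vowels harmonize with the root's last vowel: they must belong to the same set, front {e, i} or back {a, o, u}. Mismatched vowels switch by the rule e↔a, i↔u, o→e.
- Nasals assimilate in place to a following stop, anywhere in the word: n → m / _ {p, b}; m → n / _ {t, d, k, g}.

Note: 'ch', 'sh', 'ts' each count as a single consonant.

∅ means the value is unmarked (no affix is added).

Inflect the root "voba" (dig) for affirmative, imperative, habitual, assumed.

Attach evidentiality assumed -ts → vobats.
Attach mood imperative iy- → iyvobats.
polarity = affirmative: zero marking, form stays iyvobats.
Attach aspect habitual -de → iyvobatsde.
Apply vowel harmony: iyvobatsde → uyvobatsda.
Nasal assimilation: no change.

uyvobatsda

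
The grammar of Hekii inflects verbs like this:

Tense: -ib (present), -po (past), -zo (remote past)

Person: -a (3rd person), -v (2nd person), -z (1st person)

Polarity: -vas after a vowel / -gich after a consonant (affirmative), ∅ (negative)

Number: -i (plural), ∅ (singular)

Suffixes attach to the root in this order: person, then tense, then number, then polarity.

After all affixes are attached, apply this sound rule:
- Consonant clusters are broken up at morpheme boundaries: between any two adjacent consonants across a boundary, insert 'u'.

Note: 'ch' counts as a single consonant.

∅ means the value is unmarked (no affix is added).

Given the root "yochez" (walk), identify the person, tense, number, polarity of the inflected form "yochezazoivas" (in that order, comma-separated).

Segment: yochez-a-zo-i-vas.
person: -a → 3rd person.
tense: -zo → remote past.
number: -i → plural.
polarity: -vas/gich → affirmative.

3rd person, remote past, plural, affirmative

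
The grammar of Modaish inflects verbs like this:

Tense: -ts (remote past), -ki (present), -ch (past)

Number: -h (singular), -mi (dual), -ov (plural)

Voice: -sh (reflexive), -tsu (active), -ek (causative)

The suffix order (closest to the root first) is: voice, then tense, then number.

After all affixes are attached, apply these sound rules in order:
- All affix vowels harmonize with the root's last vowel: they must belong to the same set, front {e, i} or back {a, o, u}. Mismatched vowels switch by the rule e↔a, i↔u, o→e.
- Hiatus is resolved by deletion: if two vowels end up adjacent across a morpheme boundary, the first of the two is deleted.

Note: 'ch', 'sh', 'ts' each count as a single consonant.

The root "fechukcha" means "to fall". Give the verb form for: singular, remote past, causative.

fechukchaktsh

Attach voice causative -ek → fechukchaek.
Attach tense remote past -ts → fechukchaekts.
Attach number singular -h → fechukchaektsh.
Apply vowel harmony: fechukchaektsh → fechukchaaktsh.
Apply vowel deletion: fechukchaaktsh → fechukchaktsh.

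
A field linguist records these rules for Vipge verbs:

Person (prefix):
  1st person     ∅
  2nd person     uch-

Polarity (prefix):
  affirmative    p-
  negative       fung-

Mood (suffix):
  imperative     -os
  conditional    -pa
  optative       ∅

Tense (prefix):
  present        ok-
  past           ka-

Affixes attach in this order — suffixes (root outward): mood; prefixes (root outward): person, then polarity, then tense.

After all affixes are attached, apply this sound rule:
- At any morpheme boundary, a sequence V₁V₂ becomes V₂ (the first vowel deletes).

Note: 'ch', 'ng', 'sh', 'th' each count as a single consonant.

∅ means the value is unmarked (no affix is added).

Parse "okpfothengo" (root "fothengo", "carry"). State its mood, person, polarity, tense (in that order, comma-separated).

optative, 1st person, affirmative, present

Segment: ok-p-fothengo.
mood: ∅ → optative.
person: ∅ → 1st person.
polarity: p- → affirmative.
tense: ok- → present.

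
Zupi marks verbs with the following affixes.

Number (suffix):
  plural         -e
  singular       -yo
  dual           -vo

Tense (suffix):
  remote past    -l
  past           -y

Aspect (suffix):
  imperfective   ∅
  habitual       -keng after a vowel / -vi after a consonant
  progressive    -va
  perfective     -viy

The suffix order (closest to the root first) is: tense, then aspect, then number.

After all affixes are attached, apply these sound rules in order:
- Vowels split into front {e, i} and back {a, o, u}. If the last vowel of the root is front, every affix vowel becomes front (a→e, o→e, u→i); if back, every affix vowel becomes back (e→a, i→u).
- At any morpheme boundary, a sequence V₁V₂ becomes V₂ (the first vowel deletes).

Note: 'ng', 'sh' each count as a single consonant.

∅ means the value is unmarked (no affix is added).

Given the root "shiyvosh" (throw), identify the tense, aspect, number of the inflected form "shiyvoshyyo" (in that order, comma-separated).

Segment: shiyvosh-y-yo.
tense: -y → past.
aspect: ∅ → imperfective.
number: -yo → singular.

past, imperfective, singular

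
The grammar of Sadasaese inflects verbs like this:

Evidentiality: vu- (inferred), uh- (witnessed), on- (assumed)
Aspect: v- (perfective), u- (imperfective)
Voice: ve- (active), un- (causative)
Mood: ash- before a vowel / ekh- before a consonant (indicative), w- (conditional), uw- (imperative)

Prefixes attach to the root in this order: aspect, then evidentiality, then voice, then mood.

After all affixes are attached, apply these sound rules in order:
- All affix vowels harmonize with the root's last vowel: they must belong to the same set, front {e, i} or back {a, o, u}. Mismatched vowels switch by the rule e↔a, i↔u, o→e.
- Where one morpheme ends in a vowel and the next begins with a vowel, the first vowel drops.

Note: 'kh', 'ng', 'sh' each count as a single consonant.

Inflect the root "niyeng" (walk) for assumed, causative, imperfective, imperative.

iwineniniyeng

Attach aspect imperfective u- → uniyeng.
Attach evidentiality assumed on- → onuniyeng.
Attach voice causative un- → unonuniyeng.
Attach mood imperative uw- → uwunonuniyeng.
Apply vowel harmony: uwunonuniyeng → iwineniniyeng.
Vowel deletion: no change.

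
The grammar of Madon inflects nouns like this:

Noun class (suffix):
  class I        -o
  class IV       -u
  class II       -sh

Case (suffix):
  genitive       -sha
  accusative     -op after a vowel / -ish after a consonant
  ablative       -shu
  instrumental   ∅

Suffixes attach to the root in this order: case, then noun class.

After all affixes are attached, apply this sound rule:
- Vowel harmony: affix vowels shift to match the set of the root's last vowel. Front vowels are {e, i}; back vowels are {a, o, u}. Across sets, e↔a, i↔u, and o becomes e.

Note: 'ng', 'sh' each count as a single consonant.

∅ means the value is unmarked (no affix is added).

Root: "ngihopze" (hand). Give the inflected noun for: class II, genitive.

ngihopzeshesh

Attach case genitive -sha → ngihopzesha.
Attach noun class class II -sh → ngihopzeshash.
Apply vowel harmony: ngihopzeshash → ngihopzeshesh.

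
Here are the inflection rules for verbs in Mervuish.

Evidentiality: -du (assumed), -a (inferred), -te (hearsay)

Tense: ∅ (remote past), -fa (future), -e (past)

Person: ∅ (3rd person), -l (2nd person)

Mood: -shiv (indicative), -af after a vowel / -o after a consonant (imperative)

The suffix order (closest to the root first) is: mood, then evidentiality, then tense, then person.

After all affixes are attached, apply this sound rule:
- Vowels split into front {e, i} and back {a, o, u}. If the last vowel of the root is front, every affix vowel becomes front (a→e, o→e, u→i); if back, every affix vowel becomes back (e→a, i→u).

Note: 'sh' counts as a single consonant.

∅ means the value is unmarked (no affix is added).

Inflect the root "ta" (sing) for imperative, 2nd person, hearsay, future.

Attach mood imperative -af (after vowel 'a') → taaf.
Attach evidentiality hearsay -te → taafte.
Attach tense future -fa → taaftefa.
Attach person 2nd person -l → taaftefal.
Apply vowel harmony: taaftefal → taaftafal.

taaftafal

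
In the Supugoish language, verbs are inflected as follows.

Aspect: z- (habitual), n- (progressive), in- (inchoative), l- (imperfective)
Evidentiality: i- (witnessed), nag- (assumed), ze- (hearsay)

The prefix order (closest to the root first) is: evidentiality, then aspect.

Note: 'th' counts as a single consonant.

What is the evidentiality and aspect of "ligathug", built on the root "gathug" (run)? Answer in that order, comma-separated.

witnessed, imperfective

Segment: l-i-gathug.
evidentiality: i- → witnessed.
aspect: l- → imperfective.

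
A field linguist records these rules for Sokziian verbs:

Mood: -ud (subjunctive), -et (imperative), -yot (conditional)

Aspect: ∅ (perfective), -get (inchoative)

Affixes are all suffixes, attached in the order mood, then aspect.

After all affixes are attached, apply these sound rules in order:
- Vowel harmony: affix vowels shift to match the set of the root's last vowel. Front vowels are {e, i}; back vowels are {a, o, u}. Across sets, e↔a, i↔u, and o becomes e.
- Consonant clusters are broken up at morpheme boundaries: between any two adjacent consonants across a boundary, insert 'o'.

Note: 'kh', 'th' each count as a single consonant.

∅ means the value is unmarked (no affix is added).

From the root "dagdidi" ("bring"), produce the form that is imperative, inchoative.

dagdidietoget

Attach mood imperative -et → dagdidiet.
Attach aspect inchoative -get → dagdidietget.
Vowel harmony: no change.
Apply epenthesis: dagdidietget → dagdidietoget.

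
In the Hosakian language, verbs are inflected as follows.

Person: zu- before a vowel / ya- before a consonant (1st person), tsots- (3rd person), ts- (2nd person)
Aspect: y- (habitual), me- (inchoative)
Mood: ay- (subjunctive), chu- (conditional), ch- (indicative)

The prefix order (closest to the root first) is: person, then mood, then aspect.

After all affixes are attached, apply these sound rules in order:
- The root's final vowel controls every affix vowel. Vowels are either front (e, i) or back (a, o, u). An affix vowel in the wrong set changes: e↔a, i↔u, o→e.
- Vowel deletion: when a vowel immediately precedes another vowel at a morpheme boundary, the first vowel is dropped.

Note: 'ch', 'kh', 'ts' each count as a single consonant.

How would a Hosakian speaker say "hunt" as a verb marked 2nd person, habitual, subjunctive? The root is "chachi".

Attach person 2nd person ts- → tschachi.
Attach mood subjunctive ay- → aytschachi.
Attach aspect habitual y- → yaytschachi.
Apply vowel harmony: yaytschachi → yeytschachi.
Vowel deletion: no change.

yeytschachi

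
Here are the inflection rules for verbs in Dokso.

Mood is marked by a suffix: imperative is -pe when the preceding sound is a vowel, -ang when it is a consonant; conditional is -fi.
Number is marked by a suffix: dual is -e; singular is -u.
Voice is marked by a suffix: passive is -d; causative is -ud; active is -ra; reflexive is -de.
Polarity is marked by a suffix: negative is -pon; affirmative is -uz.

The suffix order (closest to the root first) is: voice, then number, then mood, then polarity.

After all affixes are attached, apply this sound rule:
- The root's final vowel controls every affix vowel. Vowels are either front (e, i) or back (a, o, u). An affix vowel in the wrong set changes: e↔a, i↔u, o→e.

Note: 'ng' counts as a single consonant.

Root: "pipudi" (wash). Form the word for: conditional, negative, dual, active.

pipudireefipen

Attach voice active -ra → pipudira.
Attach number dual -e → pipudirae.
Attach mood conditional -fi → pipudiraefi.
Attach polarity negative -pon → pipudiraefipon.
Apply vowel harmony: pipudiraefipon → pipudireefipen.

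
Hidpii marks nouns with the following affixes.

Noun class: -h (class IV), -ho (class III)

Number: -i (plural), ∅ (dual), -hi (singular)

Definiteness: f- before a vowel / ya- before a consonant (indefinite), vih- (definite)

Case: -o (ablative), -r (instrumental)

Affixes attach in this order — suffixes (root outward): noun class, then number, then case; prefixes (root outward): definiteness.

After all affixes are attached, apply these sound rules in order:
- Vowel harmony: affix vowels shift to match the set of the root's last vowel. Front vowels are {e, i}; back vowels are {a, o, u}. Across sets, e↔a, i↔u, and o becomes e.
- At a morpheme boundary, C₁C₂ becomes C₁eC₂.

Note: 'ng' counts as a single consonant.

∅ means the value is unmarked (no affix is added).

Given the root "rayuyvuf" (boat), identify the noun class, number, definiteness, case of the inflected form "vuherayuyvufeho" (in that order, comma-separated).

class IV, dual, definite, ablative

Segment: vih-rayuyvuf-h-o.
noun class: -h → class IV.
number: ∅ → dual.
definiteness: vih- → definite.
case: -o → ablative.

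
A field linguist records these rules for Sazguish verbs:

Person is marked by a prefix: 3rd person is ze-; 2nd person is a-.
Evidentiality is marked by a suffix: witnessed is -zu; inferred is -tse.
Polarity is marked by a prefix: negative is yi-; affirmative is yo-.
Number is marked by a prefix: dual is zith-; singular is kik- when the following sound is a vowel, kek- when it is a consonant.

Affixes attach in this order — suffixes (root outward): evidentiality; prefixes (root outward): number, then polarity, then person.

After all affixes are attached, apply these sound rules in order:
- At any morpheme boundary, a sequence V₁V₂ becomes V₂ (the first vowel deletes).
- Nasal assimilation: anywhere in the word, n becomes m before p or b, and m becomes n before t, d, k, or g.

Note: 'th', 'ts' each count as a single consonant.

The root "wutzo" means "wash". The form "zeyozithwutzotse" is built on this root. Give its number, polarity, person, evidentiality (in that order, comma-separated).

dual, affirmative, 3rd person, inferred

Segment: ze-yo-zith-wutzo-tse.
number: zith- → dual.
polarity: yo- → affirmative.
person: ze- → 3rd person.
evidentiality: -tse → inferred.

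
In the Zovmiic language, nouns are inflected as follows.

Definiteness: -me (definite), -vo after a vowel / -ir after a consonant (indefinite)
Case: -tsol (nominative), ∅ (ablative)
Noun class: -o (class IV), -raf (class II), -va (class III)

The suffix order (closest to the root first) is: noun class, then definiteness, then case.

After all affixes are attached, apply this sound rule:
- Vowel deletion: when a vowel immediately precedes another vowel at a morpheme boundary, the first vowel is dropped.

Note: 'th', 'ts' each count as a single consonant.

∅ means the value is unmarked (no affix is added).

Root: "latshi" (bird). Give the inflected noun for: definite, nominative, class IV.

Attach noun class class IV -o → latshio.
Attach definiteness definite -me → latshiome.
Attach case nominative -tsol → latshiometsol.
Apply vowel deletion: latshiometsol → latshometsol.

latshometsol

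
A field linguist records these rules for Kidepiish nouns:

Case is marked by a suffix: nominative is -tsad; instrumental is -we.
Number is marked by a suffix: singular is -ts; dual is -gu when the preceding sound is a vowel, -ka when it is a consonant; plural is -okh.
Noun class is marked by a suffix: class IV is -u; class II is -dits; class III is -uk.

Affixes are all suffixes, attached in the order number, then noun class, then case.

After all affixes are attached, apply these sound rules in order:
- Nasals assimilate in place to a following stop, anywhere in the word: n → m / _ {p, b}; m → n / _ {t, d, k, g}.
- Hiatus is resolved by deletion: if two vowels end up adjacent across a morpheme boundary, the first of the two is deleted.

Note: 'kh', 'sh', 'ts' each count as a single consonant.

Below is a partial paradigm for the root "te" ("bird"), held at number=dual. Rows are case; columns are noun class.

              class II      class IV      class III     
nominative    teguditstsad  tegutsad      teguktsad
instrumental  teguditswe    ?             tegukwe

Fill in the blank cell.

Attach number dual -gu (after vowel 'e') → tegu.
Attach noun class class IV -u → teguu.
Attach case instrumental -we → teguuwe.
Nasal assimilation: no change.
Apply vowel deletion: teguuwe → teguwe.

teguwe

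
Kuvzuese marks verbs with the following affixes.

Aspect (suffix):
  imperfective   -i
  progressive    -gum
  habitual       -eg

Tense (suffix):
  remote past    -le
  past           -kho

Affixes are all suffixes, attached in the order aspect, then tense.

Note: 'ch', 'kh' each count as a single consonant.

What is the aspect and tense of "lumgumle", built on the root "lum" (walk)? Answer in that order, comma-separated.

Segment: lum-gum-le.
aspect: -gum → progressive.
tense: -le → remote past.

progressive, remote past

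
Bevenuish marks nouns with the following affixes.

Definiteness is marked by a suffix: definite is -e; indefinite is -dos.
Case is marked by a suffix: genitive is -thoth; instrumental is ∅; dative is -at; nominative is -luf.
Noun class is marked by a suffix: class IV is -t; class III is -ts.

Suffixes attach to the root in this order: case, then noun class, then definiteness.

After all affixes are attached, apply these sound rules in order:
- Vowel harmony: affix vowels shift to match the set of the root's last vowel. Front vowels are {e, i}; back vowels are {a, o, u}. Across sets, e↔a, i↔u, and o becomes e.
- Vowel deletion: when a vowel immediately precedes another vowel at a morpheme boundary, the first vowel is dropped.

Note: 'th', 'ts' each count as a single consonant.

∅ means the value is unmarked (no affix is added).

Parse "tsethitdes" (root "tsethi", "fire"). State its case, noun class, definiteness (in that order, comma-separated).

instrumental, class IV, indefinite

Segment: tsethi-t-dos.
case: ∅ → instrumental.
noun class: -t → class IV.
definiteness: -dos → indefinite.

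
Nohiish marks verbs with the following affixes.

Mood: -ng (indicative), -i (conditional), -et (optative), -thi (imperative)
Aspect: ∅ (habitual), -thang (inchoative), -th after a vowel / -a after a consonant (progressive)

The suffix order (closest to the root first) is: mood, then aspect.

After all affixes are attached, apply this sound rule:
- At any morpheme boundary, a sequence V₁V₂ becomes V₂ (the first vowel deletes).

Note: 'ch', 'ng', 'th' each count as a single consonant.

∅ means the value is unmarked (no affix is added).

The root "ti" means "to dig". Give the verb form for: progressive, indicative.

tinga

Attach mood indicative -ng → ting.
Attach aspect progressive -a (after consonant 'ng') → tinga.
Vowel deletion: no change.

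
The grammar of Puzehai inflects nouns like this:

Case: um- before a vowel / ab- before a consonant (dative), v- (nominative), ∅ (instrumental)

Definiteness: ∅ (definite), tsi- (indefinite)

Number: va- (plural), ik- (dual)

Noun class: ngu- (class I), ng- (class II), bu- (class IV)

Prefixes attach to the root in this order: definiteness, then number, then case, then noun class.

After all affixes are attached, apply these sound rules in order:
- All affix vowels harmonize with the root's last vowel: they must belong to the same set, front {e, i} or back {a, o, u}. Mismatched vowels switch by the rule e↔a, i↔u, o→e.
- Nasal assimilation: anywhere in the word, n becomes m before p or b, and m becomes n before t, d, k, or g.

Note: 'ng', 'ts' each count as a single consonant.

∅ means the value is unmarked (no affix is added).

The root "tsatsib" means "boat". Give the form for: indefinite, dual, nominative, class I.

Attach definiteness indefinite tsi- → tsitsatsib.
Attach number dual ik- → iktsitsatsib.
Attach case nominative v- → viktsitsatsib.
Attach noun class class I ngu- → nguviktsitsatsib.
Apply vowel harmony: nguviktsitsatsib → ngiviktsitsatsib.
Nasal assimilation: no change.

ngiviktsitsatsib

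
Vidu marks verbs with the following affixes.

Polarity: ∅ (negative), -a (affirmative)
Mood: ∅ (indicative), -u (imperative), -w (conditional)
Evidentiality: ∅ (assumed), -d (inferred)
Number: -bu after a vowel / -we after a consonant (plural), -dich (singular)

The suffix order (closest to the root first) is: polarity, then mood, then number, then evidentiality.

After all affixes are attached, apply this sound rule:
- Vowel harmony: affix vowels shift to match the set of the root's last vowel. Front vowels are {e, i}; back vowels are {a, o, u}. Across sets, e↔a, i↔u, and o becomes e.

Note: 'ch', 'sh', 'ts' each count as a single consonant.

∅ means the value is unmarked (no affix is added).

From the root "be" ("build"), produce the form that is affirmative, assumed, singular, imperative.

beeidich

Attach polarity affirmative -a → bea.
Attach mood imperative -u → beau.
Attach number singular -dich → beaudich.
evidentiality = assumed: zero marking, form stays beaudich.
Apply vowel harmony: beaudich → beeidich.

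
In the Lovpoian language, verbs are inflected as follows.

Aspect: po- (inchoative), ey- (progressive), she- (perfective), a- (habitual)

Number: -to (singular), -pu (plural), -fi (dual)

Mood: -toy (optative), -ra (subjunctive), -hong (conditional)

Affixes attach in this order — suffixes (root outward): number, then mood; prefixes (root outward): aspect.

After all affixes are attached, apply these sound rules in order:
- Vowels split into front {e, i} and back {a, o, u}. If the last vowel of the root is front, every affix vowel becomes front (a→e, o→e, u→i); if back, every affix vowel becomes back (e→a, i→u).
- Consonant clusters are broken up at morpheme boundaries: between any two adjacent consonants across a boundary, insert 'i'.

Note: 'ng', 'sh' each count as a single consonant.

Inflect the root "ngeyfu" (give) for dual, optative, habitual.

Attach number dual -fi → ngeyfufi.
Attach mood optative -toy → ngeyfufitoy.
Attach aspect habitual a- → angeyfufitoy.
Apply vowel harmony: angeyfufitoy → angeyfufutoy.
Epenthesis: no change.

angeyfufutoy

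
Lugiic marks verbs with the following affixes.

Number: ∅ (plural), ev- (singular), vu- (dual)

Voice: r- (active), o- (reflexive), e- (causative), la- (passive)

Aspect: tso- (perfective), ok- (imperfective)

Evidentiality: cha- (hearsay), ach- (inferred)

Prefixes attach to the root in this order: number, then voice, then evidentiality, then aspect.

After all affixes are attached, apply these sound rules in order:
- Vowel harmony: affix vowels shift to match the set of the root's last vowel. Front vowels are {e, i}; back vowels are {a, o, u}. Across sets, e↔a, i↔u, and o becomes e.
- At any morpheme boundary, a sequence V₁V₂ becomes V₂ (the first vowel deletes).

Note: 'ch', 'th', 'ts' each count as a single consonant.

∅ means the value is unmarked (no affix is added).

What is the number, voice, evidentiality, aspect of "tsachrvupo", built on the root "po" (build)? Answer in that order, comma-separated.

Segment: tso-ach-r-vu-po.
number: vu- → dual.
voice: r- → active.
evidentiality: ach- → inferred.
aspect: tso- → perfective.

dual, active, inferred, perfective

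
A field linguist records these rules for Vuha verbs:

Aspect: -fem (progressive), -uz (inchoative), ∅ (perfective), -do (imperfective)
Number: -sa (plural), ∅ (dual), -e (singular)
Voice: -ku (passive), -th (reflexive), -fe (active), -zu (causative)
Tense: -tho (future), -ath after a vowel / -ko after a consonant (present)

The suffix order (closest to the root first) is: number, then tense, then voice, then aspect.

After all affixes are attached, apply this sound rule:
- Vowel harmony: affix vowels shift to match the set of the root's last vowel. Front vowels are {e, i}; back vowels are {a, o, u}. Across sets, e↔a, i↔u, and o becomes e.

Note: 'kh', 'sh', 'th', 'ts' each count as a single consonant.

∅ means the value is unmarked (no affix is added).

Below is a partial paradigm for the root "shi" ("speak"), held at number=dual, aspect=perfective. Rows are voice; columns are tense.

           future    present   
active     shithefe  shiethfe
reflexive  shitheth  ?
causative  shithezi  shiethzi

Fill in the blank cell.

number = dual: zero marking, form stays shi.
Attach tense present -ath (after vowel 'i') → shiath.
Attach voice reflexive -th → shiathth.
aspect = perfective: zero marking, form stays shiathth.
Apply vowel harmony: shiathth → shiethth.

shiethth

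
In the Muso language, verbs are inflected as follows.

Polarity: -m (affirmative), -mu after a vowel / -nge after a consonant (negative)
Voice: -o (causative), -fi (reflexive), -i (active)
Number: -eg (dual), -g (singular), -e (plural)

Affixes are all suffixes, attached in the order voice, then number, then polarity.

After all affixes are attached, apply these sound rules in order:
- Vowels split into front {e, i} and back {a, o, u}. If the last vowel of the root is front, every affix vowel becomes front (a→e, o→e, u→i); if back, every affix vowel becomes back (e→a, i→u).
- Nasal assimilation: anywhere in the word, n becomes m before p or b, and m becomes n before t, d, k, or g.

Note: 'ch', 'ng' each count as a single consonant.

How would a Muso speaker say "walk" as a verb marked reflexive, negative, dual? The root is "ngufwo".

ngufwofuagnga

Attach voice reflexive -fi → ngufwofi.
Attach number dual -eg → ngufwofieg.
Attach polarity negative -nge (after consonant 'g') → ngufwofiegnge.
Apply vowel harmony: ngufwofiegnge → ngufwofuagnga.
Nasal assimilation: no change.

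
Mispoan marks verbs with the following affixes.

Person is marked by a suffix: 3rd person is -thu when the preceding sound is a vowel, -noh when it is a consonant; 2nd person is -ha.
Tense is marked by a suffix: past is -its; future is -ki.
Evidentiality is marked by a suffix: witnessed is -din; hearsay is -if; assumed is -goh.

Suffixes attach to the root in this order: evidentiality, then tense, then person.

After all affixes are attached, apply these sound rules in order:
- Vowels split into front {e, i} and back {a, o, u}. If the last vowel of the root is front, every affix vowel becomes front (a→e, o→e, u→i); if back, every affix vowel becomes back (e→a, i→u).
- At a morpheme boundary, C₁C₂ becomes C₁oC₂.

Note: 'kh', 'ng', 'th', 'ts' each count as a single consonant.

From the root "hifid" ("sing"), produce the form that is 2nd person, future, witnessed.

hifidodinokihe

Attach evidentiality witnessed -din → hifiddin.
Attach tense future -ki → hifiddinki.
Attach person 2nd person -ha → hifiddinkiha.
Apply vowel harmony: hifiddinkiha → hifiddinkihe.
Apply epenthesis: hifiddinkihe → hifidodinokihe.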